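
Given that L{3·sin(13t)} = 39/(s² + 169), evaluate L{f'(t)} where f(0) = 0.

L{f'(t)} = s·F(s) - f(0) = s·39/(s² + 169) - 0 = 39s/(s² + 169)

Final answer: 39s/(s² + 169)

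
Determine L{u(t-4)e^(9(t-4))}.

u(t-a)f(t-a) with f(t)=e^(9t). L{e^(9t)} = 1/(s-9). By time shift: e^(-4s)/(s-9)

Final answer: e^(-4s)/(s-9)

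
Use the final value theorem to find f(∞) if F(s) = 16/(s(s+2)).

f(∞) = lim_{s→0} s·16/(s(s+2)) = lim_{s→0} 16/(s+2) = 16/2 = 8

Final answer: 8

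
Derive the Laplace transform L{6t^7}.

L{6t^7} = 6 · L{t^7} = 6 · 5040/s^8 = 30240/s^8

Final answer: 30240/s^8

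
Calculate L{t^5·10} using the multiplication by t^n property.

L{10} = 10/s. d^1/ds^1[1/s] = -1/s². d^2/ds^2[1/s] = 2/s^3. d^3/ds^3[1/s] = -6/s^4. d^4/ds^4[1/s] = 24/s^5. d^5/ds^5[1/s] = -120/s^6. So L{t^5} = (-1)^{5}·-120/s^6 = 120/s^6. Then L{t^5·10} = 10·120/s^6 = 1200/s^6

Final answer: 1200/s^6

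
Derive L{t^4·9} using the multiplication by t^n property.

L{9} = 9/s. d^1/ds^1[1/s] = -1/s². d^2/ds^2[1/s] = 2/s^3. d^3/ds^3[1/s] = -6/s^4. d^4/ds^4[1/s] = 24/s^5. So L{t^4} = (-1)^{4}·24/s^5 = 24/s^5. Then L{t^4·9} = 9·24/s^5 = 216/s^5

Final answer: 216/s^5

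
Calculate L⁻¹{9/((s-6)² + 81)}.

Form: b/((s-a)² + b²) → e^(at)sin(bt). With a=6, b=9

Final answer: e^(6t)·sin(9t)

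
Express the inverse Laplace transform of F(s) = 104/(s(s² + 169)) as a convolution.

104/(s(s² + 169)) = (1/s)·(104/(s² + 169)) = L{1}·L{8·sin(13t)}. So f(t) = 1*(8·sin(13t)) = ∫₀ᵗ 8·sin(13τ) dτ

Final answer: ∫₀ᵗ 8·sin(13τ) dτ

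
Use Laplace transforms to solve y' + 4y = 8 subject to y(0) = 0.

sY + 4Y = 8/s. Y = 8/(s(s+4)). Partial fractions: Y = 2/s - 2/(s+4)

Final answer: y(t) = 2(1 - e^(-4t))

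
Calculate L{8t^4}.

L{t^n} = n!/s^(n+1). So L{8t^4} = 8·4!/s^5 = 192/s^5

Final answer: 192/s^5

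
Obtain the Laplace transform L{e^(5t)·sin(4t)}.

L{e^(at)·sin(ωt)} = ω/((s-a)² + ω²), so L{e^(5t)·sin(4t)} = 4/((s-5)² + 16)

Final answer: 4/((s-5)² + 16)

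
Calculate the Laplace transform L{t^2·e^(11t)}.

L{t^n·e^(at)} = n!/(s-a)^(n+1), so L{t^2·e^(11t)} = 2/(s-11)^3

Final answer: 2/(s-11)^3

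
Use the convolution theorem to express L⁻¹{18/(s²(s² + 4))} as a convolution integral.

18/(s²(s² + 4)) = (1/s²)·(18/(s² + 4)) = L{t}·L{9·sin(2t)}. So f(t) = t*(9·sin(2t)) = ∫₀ᵗ 9τ·sin(2(t-τ)) dτ

Final answer: ∫₀ᵗ 9τ·sin(2(t-τ)) dτ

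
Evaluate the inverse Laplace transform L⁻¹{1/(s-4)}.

L⁻¹{1/(s-a)} = e^(at), so L⁻¹{1/(s-4)} = e^(4t)

Final answer: e^(4t)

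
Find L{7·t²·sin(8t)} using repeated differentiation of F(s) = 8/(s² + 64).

F(s) = 8/(s² + 64). F'(s) = -16s/(s² + 64)². F''(s) = -16(64 - 3s²)/(s² + 64)³ = (48s² - 1024)/(s² + 64)³. So L{t²·sin(8t)} = (-1)² F''(s) = (48s² - 1024)/(s² + 64)³. Then L{7·t²·sin(8t)} = 7·(48s² - 1024)/(s² + 64)³ = (336s² - 7168)/(s² + 64)³

Final answer: (336s² - 7168)/(s² + 64)³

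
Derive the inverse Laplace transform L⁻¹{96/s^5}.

L⁻¹{n!/s^(n+1)} = t^n with n=4. So L⁻¹{24/s^5} = t^4, and L⁻¹{96/s^5} = (96/24)·t^4 = 4·t^4

Final answer: 4·t^4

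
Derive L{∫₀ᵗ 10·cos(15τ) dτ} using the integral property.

L{∫₀ᵗ f(τ)dτ} = F(s)/s with F(s) = 10s/(s² + 225), so the result is (10s/(s² + 225))/s = 10/(s² + 225)

Final answer: 10/(s² + 225)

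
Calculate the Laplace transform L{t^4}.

L{t^n} = n!/s^(n+1), so L{t^4} = 24/s^5

Final answer: 24/s^5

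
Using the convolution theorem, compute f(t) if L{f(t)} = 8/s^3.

8/s^3 = (8/s)·(1/s^2) = L{8}·L{t}. By convolution, f(t) = 8*t = ∫₀ᵗ 8·τ dτ = 8·t²/2

Final answer: 8·t²/2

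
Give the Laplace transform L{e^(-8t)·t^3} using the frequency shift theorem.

L{e^(at)·t^n} = n!/(s-a)^(n+1), so L{e^(-8t)·t^3} = 6/(s+8)^4

Final answer: 6/(s+8)^4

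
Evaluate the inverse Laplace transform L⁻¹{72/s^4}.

L⁻¹{n!/s^(n+1)} = t^n with n=3. So L⁻¹{6/s^4} = t^3, and L⁻¹{72/s^4} = (72/6)·t^3 = 12·t^3

Final answer: 12·t^3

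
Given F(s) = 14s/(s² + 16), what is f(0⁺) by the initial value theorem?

f(0⁺) = lim_{s→∞} s·14s/(s² + 16) = lim_{s→∞} 14s²/(s² + 16) = 14

Final answer: 14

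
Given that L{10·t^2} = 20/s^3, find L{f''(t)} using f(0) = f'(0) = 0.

L{f''(t)} = s²F(s) - sf(0) - f'(0) = s²·20/s^3 - 0 - 0 = 20/s

Final answer: 20/s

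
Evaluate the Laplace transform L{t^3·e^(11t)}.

L{t^n·e^(at)} = n!/(s-a)^(n+1), so L{t^3·e^(11t)} = 6/(s-11)^4

Final answer: 6/(s-11)^4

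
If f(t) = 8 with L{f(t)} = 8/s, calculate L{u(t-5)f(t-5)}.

Time shift theorem: L{u(t-a)f(t-a)} = e^(-as)F(s). Here a=5, F(s) = 8/s, so L{u(t-5)f(t-5)} = e^(-5s)·8/s

Final answer: e^(-5s)·8/s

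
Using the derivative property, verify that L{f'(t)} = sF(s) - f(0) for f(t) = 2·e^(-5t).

f'(t) = -10e^(-5t). Direct: L{f'(t)} = -10/(s+5). Property: s·2/(s+5) - 2 = (2s - 2(s+5))/(s+5) = -10/(s+5). ✓

Final answer: -10/(s+5)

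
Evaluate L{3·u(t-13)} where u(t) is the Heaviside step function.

L{u(t-a)} = e^(-as)/s. Here a=13, so L{u(t-13)} = e^(-13s)/s, and L{3·u(t-13)} = 3·e^(-13s)/s

Final answer: 3·e^(-13s)/s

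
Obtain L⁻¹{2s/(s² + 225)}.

This is the form c·s/(s² + a²) with a = 15, c = 2. L⁻¹ = 2·cos(15t)

Final answer: 2·cos(15t)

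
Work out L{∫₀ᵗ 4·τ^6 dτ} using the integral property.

L{∫₀ᵗ f(τ)dτ} = F(s)/s with f(t) = 4t^6. F(s) = 2880/s^7, so L{∫₀ᵗ 4·τ^6 dτ} = (2880/s^7)/s = 2880/s^8. (Check: ∫₀ᵗ 4·τ^6 dτ = 4t^7/7.)

Final answer: 2880/s^8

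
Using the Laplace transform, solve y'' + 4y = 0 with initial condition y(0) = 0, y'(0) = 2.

L{y''} + 4L{y} = 0. s²Y - 0 - 2 + 4Y = 0. Y(s² + 4) = 2. Y = (2)/(s² + 4). Inverting: y(t) = sin(2t)

Final answer: y(t) = sin(2t)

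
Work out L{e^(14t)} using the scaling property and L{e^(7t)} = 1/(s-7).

Using L{f(at)} = (1/a)F(s/a) with a=2 and f(t) = e^(7t): L{e^(14t)} = (1/2) · 1/((s/2)-7) = (1/2) · 2/(s-14) = 1/(s-14)

Final answer: 1/(s-14)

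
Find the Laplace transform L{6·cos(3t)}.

L{cos(ωt)} = s/(s² + ω²), so L{cos(3t)} = s/(s² + 9). Then L{6·cos(3t)} = 6·s/(s² + 9) = 6s/(s² + 9)

Final answer: 6s/(s² + 9)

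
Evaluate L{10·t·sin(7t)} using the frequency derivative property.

L{sin(7t)} = 7/(s² + 49). By L{t·f(t)} = -F'(s): -d/ds[7/(s² + 49)] = -(7)·(-2s)/(s² + 49)² = 14s/(s² + 49)². Then L{10·t·sin(7t)} = 10·14s/(s² + 49)² = 140s/(s² + 49)²

Final answer: 140s/(s² + 49)²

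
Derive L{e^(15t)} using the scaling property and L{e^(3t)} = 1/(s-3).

Using L{f(at)} = (1/a)F(s/a) with a=5 and f(t) = e^(3t): L{e^(15t)} = (1/5) · 1/((s/5)-3) = (1/5) · 5/(s-15) = 1/(s-15)

Final answer: 1/(s-15)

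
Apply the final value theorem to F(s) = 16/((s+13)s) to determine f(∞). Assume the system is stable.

f(∞) = lim_{s→0} sF(s) = lim_{s→0} 16/(s+13) = 16/13

Final answer: 16/13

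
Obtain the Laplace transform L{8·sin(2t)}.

L{sin(ωt)} = ω/(s² + ω²), so L{sin(2t)} = 2/(s² + 4). Then L{8·sin(2t)} = 8·2/(s² + 4) = 16/(s² + 4)

Final answer: 16/(s² + 4)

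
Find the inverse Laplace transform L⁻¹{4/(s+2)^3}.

L⁻¹{n!/(s-a)^(n+1)} = t^n·e^(at) with n=2, a=-2. So L⁻¹{2/(s+2)^3} = t^2·e^(-2t), and L⁻¹{4/(s+2)^3} = (4/2)·t^2·e^(-2t) = 2·t^2·e^(-2t)

Final answer: 2·t^2·e^(-2t)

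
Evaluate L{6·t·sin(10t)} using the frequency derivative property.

L{sin(10t)} = 10/(s² + 100). By L{t·f(t)} = -F'(s): -d/ds[10/(s² + 100)] = -(10)·(-2s)/(s² + 100)² = 20s/(s² + 100)². Then L{6·t·sin(10t)} = 6·20s/(s² + 100)² = 120s/(s² + 100)²

Final answer: 120s/(s² + 100)²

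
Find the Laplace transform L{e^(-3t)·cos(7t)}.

L{e^(at)·cos(ωt)} = (s-a)/((s-a)² + ω²), so L{e^(-3t)·cos(7t)} = (s+3)/((s+3)² + 49)

Final answer: (s+3)/((s+3)² + 49)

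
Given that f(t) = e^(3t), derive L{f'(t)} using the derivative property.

f(0) = 1, F(s) = 1/(s-3). L{f'(t)} = s·F(s) - f(0) = s/(s-3) - 1 = (s - (s-3))/(s-3) = 3/(s-3)

Final answer: 3/(s-3)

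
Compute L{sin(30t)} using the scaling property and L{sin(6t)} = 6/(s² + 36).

Using L{f(at)} = (1/a)F(s/a) with a=5: L{sin(30t)} = (1/5) · 6/((s/5)² + 36) = (1/5) · 6·25/(s² + 900) = 30/(s² + 900)

Final answer: 30/(s² + 900)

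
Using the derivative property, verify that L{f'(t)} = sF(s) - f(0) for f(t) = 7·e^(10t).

f'(t) = 70e^(10t). Direct: L{f'(t)} = 70/(s-10). Property: s·7/(s-10) - 7 = (7s - 7(s-10))/(s-10) = 70/(s-10). ✓

Final answer: 70/(s-10)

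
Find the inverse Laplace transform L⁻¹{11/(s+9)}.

L⁻¹{1/(s-a)} = e^(at), so L⁻¹{1/(s+9)} = e^(-9t), and L⁻¹{11/(s+9)} = 11·e^(-9t)

Final answer: 11·e^(-9t)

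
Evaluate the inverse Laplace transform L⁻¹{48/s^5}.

L⁻¹{n!/s^(n+1)} = t^n with n=4. So L⁻¹{24/s^5} = t^4, and L⁻¹{48/s^5} = (48/24)·t^4 = 2·t^4

Final answer: 2·t^4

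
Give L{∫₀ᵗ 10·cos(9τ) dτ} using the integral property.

L{∫₀ᵗ f(τ)dτ} = F(s)/s with F(s) = 10s/(s² + 81), so the result is (10s/(s² + 81))/s = 10/(s² + 81)

Final answer: 10/(s² + 81)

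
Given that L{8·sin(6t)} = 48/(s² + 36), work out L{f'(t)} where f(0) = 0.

L{f'(t)} = s·F(s) - f(0) = s·48/(s² + 36) - 0 = 48s/(s² + 36)

Final answer: 48s/(s² + 36)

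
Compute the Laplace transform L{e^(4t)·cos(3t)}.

L{e^(at)·cos(ωt)} = (s-a)/((s-a)² + ω²), so L{e^(4t)·cos(3t)} = (s-4)/((s-4)² + 9)

Final answer: (s-4)/((s-4)² + 9)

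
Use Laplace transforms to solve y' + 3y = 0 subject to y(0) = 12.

L{y'} + 3L{y} = 0. sY - 12 + 3Y = 0. Y(s+3) = 12. Y = 12/(s+3)

Final answer: y(t) = 12e^(-3t)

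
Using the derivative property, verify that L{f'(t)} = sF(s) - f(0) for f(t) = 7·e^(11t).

f'(t) = 77e^(11t). Direct: L{f'(t)} = 77/(s-11). Property: s·7/(s-11) - 7 = (7s - 7(s-11))/(s-11) = 77/(s-11). ✓

Final answer: 77/(s-11)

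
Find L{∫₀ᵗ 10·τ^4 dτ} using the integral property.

L{∫₀ᵗ f(τ)dτ} = F(s)/s with f(t) = 10t^4. F(s) = 240/s^5, so L{∫₀ᵗ 10·τ^4 dτ} = (240/s^5)/s = 240/s^6. (Check: ∫₀ᵗ 10·τ^4 dτ = 10t^5/5.)

Final answer: 240/s^6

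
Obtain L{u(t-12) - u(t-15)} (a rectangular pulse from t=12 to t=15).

L{u(t-a)} = e^(-as)/s. L{u(t-12) - u(t-15)} = (e^(-12s) - e^(-15s))/s

Final answer: (e^(-12s) - e^(-15s))/s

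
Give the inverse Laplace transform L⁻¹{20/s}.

L⁻¹{c/s} = c, so L⁻¹{20/s} = 20

Final answer: 20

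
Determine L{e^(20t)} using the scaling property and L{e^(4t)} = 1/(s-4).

Using L{f(at)} = (1/a)F(s/a) with a=5 and f(t) = e^(4t): L{e^(20t)} = (1/5) · 1/((s/5)-4) = (1/5) · 5/(s-20) = 1/(s-20)

Final answer: 1/(s-20)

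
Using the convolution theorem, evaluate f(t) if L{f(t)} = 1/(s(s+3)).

1/(s(s+3)) = (1/s)·(1/(s+3)) = L{1}·L{e^(-3t)}. By convolution, f(t) = 1*e^(-3t) = ∫₀ᵗ 1·e^(-3τ) dτ = (1 - e^(-3t))/3

Final answer: (1 - e^(-3t))/3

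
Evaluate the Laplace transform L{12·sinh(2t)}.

L{sinh(ωt)} = ω/(s² - ω²), so L{sinh(2t)} = 2/(s² - 4). Then L{12·sinh(2t)} = 12·2/(s² - 4) = 24/(s² - 4)

Final answer: 24/(s² - 4)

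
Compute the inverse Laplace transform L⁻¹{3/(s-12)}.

L⁻¹{1/(s-a)} = e^(at), so L⁻¹{1/(s-12)} = e^(12t), and L⁻¹{3/(s-12)} = 3·e^(12t)

Final answer: 3·e^(12t)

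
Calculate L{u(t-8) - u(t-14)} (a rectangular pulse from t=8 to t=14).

L{u(t-a)} = e^(-as)/s. L{u(t-8) - u(t-14)} = (e^(-8s) - e^(-14s))/s

Final answer: (e^(-8s) - e^(-14s))/s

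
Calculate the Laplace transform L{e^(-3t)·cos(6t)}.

L{e^(at)·cos(ωt)} = (s-a)/((s-a)² + ω²), so L{e^(-3t)·cos(6t)} = (s+3)/((s+3)² + 36)

Final answer: (s+3)/((s+3)² + 36)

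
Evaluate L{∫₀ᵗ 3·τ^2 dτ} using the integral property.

L{∫₀ᵗ f(τ)dτ} = F(s)/s with f(t) = 3t^2. F(s) = 6/s^3, so L{∫₀ᵗ 3·τ^2 dτ} = (6/s^3)/s = 6/s^4. (Check: ∫₀ᵗ 3·τ^2 dτ = 3t^3/3.)

Final answer: 6/s^4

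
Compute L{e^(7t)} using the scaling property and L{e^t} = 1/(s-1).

Using L{f(at)} = (1/a)F(s/a) with a=7 and f(t) = e^t: L{e^(7t)} = (1/7) · 1/((s/7)-1) = (1/7) · 7/(s-7) = 1/(s-7)

Final answer: 1/(s-7)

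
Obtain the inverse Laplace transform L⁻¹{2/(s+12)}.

L⁻¹{1/(s-a)} = e^(at), so L⁻¹{1/(s+12)} = e^(-12t), and L⁻¹{2/(s+12)} = 2·e^(-12t)

Final answer: 2·e^(-12t)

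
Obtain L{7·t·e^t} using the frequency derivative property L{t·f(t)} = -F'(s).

L{e^t} = 1/(s-1). By frequency derivative: L{t·e^t} = -d/ds[1/(s-1)] = -(-1)/(s-1)² = 1/(s-1)². Then L{7·t·e^t} = 7·1/(s-1)² = 7/(s-1)²

Final answer: 7/(s-1)²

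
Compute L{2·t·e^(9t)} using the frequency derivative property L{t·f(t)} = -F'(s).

L{e^(9t)} = 1/(s-9). By frequency derivative: L{t·e^(9t)} = -d/ds[1/(s-9)] = -(-1)/(s-9)² = 1/(s-9)². Then L{2·t·e^(9t)} = 2·1/(s-9)² = 2/(s-9)²

Final answer: 2/(s-9)²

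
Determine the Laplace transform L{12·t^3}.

L{t^n} = n!/s^(n+1), so L{t^3} = 6/s^4. Then L{12·t^3} = 12·6/s^4 = 72/s^4

Final answer: 72/s^4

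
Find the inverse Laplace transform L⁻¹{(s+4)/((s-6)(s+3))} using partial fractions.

Using partial fractions, f(t) = (10e^(6t) - e^(-3t))/9

Final answer: (10e^(6t) - e^(-3t))/9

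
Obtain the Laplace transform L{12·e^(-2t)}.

L{e^(at)} = 1/(s-a), so L{e^(-2t)} = 1/(s+2). Then L{12·e^(-2t)} = 12/(s+2)

Final answer: 12/(s+2)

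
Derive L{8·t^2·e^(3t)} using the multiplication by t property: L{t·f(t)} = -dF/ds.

Using L{t^n·e^(at)} = n!/(s-a)^(n+1), L{t^2·e^(3t)} = 2/(s-3)^3, so L{8·t^2·e^(3t)} = 8·2/(s-3)^3 = 16/(s-3)^3

Final answer: 16/(s-3)^3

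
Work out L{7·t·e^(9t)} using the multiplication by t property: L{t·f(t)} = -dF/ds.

Using L{t^n·e^(at)} = n!/(s-a)^(n+1), L{t·e^(9t)} = 1/(s-9)^2, so L{7·t·e^(9t)} = 7·1/(s-9)^2 = 7/(s-9)^2

Final answer: 7/(s-9)^2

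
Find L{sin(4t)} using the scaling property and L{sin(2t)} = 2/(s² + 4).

Using L{f(at)} = (1/a)F(s/a) with a=2: L{sin(4t)} = (1/2) · 2/((s/2)² + 4) = (1/2) · 2·4/(s² + 16) = 4/(s² + 16)

Final answer: 4/(s² + 16)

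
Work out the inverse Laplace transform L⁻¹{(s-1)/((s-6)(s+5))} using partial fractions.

Using partial fractions, f(t) = (5e^(6t) + 6e^(-5t))/11

Final answer: (5e^(6t) + 6e^(-5t))/11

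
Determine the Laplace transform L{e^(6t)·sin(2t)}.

L{e^(at)·sin(ωt)} = ω/((s-a)² + ω²), so L{e^(6t)·sin(2t)} = 2/((s-6)² + 4)

Final answer: 2/((s-6)² + 4)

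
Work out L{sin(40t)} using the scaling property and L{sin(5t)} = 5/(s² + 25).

Using L{f(at)} = (1/a)F(s/a) with a=8: L{sin(40t)} = (1/8) · 5/((s/8)² + 25) = (1/8) · 5·64/(s² + 1600) = 40/(s² + 1600)

Final answer: 40/(s² + 1600)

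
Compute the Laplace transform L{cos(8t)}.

L{cos(ωt)} = s/(s² + ω²), so L{cos(8t)} = s/(s² + 64)

Final answer: s/(s² + 64)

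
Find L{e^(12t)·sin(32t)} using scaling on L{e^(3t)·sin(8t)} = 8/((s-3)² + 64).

Scaling with a=4: L{e^(12t)·sin(32t)} = (1/4) · 8/((s/4-3)² + 64). Simplifying: 32/((s-12)² + 1024)

Final answer: 32/((s-12)² + 1024)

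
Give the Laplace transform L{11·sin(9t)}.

L{sin(ωt)} = ω/(s² + ω²), so L{sin(9t)} = 9/(s² + 81). Then L{11·sin(9t)} = 11·9/(s² + 81) = 99/(s² + 81)

Final answer: 99/(s² + 81)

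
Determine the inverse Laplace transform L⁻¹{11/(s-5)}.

L⁻¹{1/(s-a)} = e^(at), so L⁻¹{1/(s-5)} = e^(5t), and L⁻¹{11/(s-5)} = 11·e^(5t)

Final answer: 11·e^(5t)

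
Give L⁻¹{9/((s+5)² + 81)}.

Form: b/((s-a)² + b²) → e^(at)sin(bt). With a=-5, b=9

Final answer: e^(-5t)·sin(9t)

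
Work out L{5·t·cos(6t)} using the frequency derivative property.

L{cos(6t)} = s/(s² + 36). Derivative: d/ds[s/(s² + 36)] = [(s² + 36) - s·2s]/(s² + 36)² = (36 - s²)/(s² + 36)². So L{t·cos(6t)} = -F'(s) = (s² - 36)/(s² + 36)². Then L{5·t·cos(6t)} = 5·(s² - 36)/(s² + 36)²

Final answer: 5·(s² - 36)/(s² + 36)²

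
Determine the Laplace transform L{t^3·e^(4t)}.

L{t^n·e^(at)} = n!/(s-a)^(n+1), so L{t^3·e^(4t)} = 6/(s-4)^4

Final answer: 6/(s-4)^4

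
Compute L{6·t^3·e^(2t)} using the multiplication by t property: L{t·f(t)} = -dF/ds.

Using L{t^n·e^(at)} = n!/(s-a)^(n+1), L{t^3·e^(2t)} = 6/(s-2)^4, so L{6·t^3·e^(2t)} = 6·6/(s-2)^4 = 36/(s-2)^4

Final answer: 36/(s-2)^4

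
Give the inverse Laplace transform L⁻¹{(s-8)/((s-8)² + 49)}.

Using frequency shift, L⁻¹{(s-8)/((s-8)² + 49)} = e^(8t)·cos(7t)

Final answer: e^(8t)·cos(7t)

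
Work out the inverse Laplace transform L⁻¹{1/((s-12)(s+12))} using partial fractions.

Decompose: A/(s-12) + B/(s+12). A = 1/24, B = -1/24. f(t) = (e^(12t) - e^(-12t))/24

Final answer: (e^(12t) - e^(-12t))/24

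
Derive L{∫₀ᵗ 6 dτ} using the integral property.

L{∫₀ᵗ f(τ)dτ} = F(s)/s with f(t) = 6. F(s) = 6/s, so L{∫₀ᵗ 6 dτ} = (6/s)/s = 6/s². (Check: ∫₀ᵗ 6 dτ = 6t.)

Final answer: 6/s²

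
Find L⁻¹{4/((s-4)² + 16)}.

Form: b/((s-a)² + b²) → e^(at)sin(bt). With a=4, b=4

Final answer: e^(4t)·sin(4t)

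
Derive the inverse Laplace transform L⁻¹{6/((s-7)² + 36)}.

Using frequency shift, L⁻¹{6/((s-7)² + 36)} = e^(7t)·sin(6t)

Final answer: e^(7t)·sin(6t)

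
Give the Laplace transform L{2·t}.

L{t^n} = n!/s^(n+1), so L{t} = 1/s^2. Then L{2·t} = 2·1/s^2 = 2/s^2

Final answer: 2/s^2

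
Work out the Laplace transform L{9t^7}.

L{9t^7} = 9 · L{t^7} = 9 · 5040/s^8 = 45360/s^8

Final answer: 45360/s^8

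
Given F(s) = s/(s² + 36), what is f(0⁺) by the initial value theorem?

f(0⁺) = lim_{s→∞} s·s/(s² + 36) = lim_{s→∞} s²/(s² + 36) = 1

Final answer: 1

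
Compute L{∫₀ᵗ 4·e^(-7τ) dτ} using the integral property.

L{∫₀ᵗ f(τ)dτ} = F(s)/s with F(s) = 4/(s+7), so L{∫₀ᵗ 4·e^(-7τ) dτ} = 4/(s(s+7))

Final answer: 4/(s(s+7))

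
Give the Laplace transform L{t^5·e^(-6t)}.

L{t^n·e^(at)} = n!/(s-a)^(n+1), so L{t^5·e^(-6t)} = 120/(s+6)^6

Final answer: 120/(s+6)^6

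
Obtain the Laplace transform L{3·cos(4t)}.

L{cos(ωt)} = s/(s² + ω²), so L{cos(4t)} = s/(s² + 16). Then L{3·cos(4t)} = 3·s/(s² + 16) = 3s/(s² + 16)

Final answer: 3s/(s² + 16)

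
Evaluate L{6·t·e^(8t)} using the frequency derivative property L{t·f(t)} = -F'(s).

L{e^(8t)} = 1/(s-8). By frequency derivative: L{t·e^(8t)} = -d/ds[1/(s-8)] = -(-1)/(s-8)² = 1/(s-8)². Then L{6·t·e^(8t)} = 6·1/(s-8)² = 6/(s-8)²

Final answer: 6/(s-8)²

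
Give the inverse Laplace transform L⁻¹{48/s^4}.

L⁻¹{n!/s^(n+1)} = t^n with n=3. So L⁻¹{6/s^4} = t^3, and L⁻¹{48/s^4} = (48/6)·t^3 = 8·t^3

Final answer: 8·t^3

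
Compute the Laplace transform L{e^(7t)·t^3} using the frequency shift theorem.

L{e^(at)·t^n} = n!/(s-a)^(n+1), so L{e^(7t)·t^3} = 6/(s-7)^4

Final answer: 6/(s-7)^4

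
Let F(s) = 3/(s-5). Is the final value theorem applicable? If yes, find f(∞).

sF(s) = 3s/(s-5) has a pole at s = 5 in the right half-plane. Theorem does NOT apply (unstable system; f(t) = 3·e^(5t) grows without bound).

Final answer: Not applicable (unstable)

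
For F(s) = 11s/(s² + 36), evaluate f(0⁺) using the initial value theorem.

f(0⁺) = lim_{s→∞} s·11s/(s² + 36) = lim_{s→∞} 11s²/(s² + 36) = 11

Final answer: 11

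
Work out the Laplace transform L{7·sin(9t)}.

L{sin(ωt)} = ω/(s² + ω²), so L{sin(9t)} = 9/(s² + 81). Then L{7·sin(9t)} = 7·9/(s² + 81) = 63/(s² + 81)

Final answer: 63/(s² + 81)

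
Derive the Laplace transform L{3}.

L{3} = 3 · L{1} = 3/s

Final answer: 3/s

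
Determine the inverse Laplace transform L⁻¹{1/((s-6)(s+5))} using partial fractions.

Decompose: A/(s-6) + B/(s+5). A = 1/11, B = -1/11. f(t) = (e^(6t) - e^(-5t))/11

Final answer: (e^(6t) - e^(-5t))/11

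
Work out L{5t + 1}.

L{5t + 1} = 5·L{t} + L{1} = 5/s² + 1/s

Final answer: 5/s² + 1/s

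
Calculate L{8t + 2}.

L{8t + 2} = 8·L{t} + 2·L{1} = 8/s² + 2/s

Final answer: 8/s² + 2/s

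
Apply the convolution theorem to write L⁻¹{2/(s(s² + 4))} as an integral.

2/(s(s² + 4)) = (1/s)·(2/(s² + 4)) = L{1}·L{sin(2t)}. So f(t) = 1*(sin(2t)) = ∫₀ᵗ sin(2τ) dτ

Final answer: ∫₀ᵗ sin(2τ) dτ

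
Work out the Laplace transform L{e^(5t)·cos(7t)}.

L{e^(at)·cos(ωt)} = (s-a)/((s-a)² + ω²), so L{e^(5t)·cos(7t)} = (s-5)/((s-5)² + 49)

Final answer: (s-5)/((s-5)² + 49)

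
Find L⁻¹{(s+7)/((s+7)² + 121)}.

Using frequency shift: L⁻¹{(s-a)/((s-a)² + b²)} = e^(at)cos(bt). Here a=-7, b=11

Final answer: e^(-7t)·cos(11t)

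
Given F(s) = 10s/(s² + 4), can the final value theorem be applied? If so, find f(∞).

The final value theorem requires all poles of sF(s) in the left half-plane. sF(s) = 10s²/(s² + 4) has poles at s = ±2i (imaginary axis). Theorem does NOT apply (oscillatory system).

Final answer: Not applicable (oscillatory)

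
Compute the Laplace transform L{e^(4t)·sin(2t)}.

L{e^(at)·sin(ωt)} = ω/((s-a)² + ω²), so L{e^(4t)·sin(2t)} = 2/((s-4)² + 4)

Final answer: 2/((s-4)² + 4)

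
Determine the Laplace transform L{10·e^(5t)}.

L{e^(at)} = 1/(s-a), so L{e^(5t)} = 1/(s-5). Then L{10·e^(5t)} = 10/(s-5)

Final answer: 10/(s-5)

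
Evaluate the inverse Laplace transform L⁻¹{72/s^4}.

L⁻¹{n!/s^(n+1)} = t^n with n=3. So L⁻¹{6/s^4} = t^3, and L⁻¹{72/s^4} = (72/6)·t^3 = 12·t^3

Final answer: 12·t^3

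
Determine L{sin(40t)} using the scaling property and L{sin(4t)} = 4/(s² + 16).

Using L{f(at)} = (1/a)F(s/a) with a=10: L{sin(40t)} = (1/10) · 4/((s/10)² + 16) = (1/10) · 4·100/(s² + 1600) = 40/(s² + 1600)

Final answer: 40/(s² + 1600)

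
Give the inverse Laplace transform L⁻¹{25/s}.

L⁻¹{c/s} = c, so L⁻¹{25/s} = 25

Final answer: 25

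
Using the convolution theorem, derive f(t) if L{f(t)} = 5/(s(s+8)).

5/(s(s+8)) = (5/s)·(1/(s+8)) = L{5}·L{e^(-8t)}. By convolution, f(t) = 5*e^(-8t) = ∫₀ᵗ 5·e^(-8τ) dτ = 5·(1 - e^(-8t))/8

Final answer: 5·(1 - e^(-8t))/8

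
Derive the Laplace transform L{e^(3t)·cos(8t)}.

L{e^(at)·cos(ωt)} = (s-a)/((s-a)² + ω²), so L{e^(3t)·cos(8t)} = (s-3)/((s-3)² + 64)

Final answer: (s-3)/((s-3)² + 64)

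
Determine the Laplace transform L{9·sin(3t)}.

L{sin(ωt)} = ω/(s² + ω²), so L{sin(3t)} = 3/(s² + 9). Then L{9·sin(3t)} = 9·3/(s² + 9) = 27/(s² + 9)

Final answer: 27/(s² + 9)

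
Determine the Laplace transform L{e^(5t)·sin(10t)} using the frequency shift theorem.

Frequency shift: L{e^(at)f(t)} = F(s-a). L{e^(5t)·sin(10t)} = 10/((s-5)² + 100)

Final answer: 10/((s-5)² + 100)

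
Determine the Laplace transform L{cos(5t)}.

L{cos(ωt)} = s/(s² + ω²), so L{cos(5t)} = s/(s² + 25)

Final answer: s/(s² + 25)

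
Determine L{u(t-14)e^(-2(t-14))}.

u(t-a)f(t-a) with f(t)=e^(-2t). L{e^(-2t)} = 1/(s+2). By time shift: e^(-14s)/(s+2)

Final answer: e^(-14s)/(s+2)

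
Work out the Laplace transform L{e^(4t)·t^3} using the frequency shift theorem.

L{e^(at)·t^n} = n!/(s-a)^(n+1), so L{e^(4t)·t^3} = 6/(s-4)^4

Final answer: 6/(s-4)^4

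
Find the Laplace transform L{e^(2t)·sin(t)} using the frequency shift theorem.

Frequency shift: L{e^(at)f(t)} = F(s-a). L{e^(2t)·sin(t)} = 1/((s-2)² + 1)

Final answer: 1/((s-2)² + 1)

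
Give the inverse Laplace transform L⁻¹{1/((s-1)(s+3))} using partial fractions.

Decompose: A/(s-1) + B/(s+3). A = 1/4, B = -1/4. f(t) = (e^t - e^(-3t))/4

Final answer: (e^t - e^(-3t))/4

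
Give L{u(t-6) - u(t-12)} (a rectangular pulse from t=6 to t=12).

L{u(t-a)} = e^(-as)/s. L{u(t-6) - u(t-12)} = (e^(-6s) - e^(-12s))/s

Final answer: (e^(-6s) - e^(-12s))/s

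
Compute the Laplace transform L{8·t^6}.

L{t^n} = n!/s^(n+1), so L{t^6} = 720/s^7. Then L{8·t^6} = 8·720/s^7 = 5760/s^7

Final answer: 5760/s^7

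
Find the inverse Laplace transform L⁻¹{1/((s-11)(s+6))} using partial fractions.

Decompose: A/(s-11) + B/(s+6). A = 1/17, B = -1/17. f(t) = (e^(11t) - e^(-6t))/17

Final answer: (e^(11t) - e^(-6t))/17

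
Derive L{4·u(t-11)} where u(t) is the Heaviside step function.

L{u(t-a)} = e^(-as)/s. Here a=11, so L{u(t-11)} = e^(-11s)/s, and L{4·u(t-11)} = 4·e^(-11s)/s

Final answer: 4·e^(-11s)/s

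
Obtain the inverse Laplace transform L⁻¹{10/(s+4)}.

L⁻¹{1/(s-a)} = e^(at), so L⁻¹{1/(s+4)} = e^(-4t), and L⁻¹{10/(s+4)} = 10·e^(-4t)

Final answer: 10·e^(-4t)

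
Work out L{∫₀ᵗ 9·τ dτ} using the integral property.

L{∫₀ᵗ f(τ)dτ} = F(s)/s with f(t) = 9t. F(s) = 9/s^2, so L{∫₀ᵗ 9·τ dτ} = (9/s^2)/s = 9/s^3. (Check: ∫₀ᵗ 9·τ dτ = 9t^2/2.)

Final answer: 9/s^3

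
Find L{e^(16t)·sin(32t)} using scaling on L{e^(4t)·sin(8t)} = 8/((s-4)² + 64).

Scaling with a=4: L{e^(16t)·sin(32t)} = (1/4) · 8/((s/4-4)² + 64). Simplifying: 32/((s-16)² + 1024)

Final answer: 32/((s-16)² + 1024)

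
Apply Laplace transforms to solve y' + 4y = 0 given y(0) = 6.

L{y'} + 4L{y} = 0. sY - 6 + 4Y = 0. Y(s+4) = 6. Y = 6/(s+4)

Final answer: y(t) = 6e^(-4t)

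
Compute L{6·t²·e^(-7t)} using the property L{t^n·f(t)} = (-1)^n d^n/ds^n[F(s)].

L{e^(-7t)} = 1/(s+7). d/ds[1/(s+7)] = -1/(s+7)². d²/ds²[1/(s+7)] = 2/(s+7)³. So L{t²·e^(-7t)} = (-1)² · 2/(s+7)³ = 2/(s+7)³. Then L{6·t²·e^(-7t)} = 6·2/(s+7)³ = 12/(s+7)³

Final answer: 12/(s+7)³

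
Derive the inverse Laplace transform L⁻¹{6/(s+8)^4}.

L⁻¹{n!/(s-a)^(n+1)} = t^n·e^(at), so L⁻¹{6/(s+8)^4} = t^3·e^(-8t)

Final answer: t^3·e^(-8t)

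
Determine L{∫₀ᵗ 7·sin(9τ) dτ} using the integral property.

L{∫₀ᵗ f(τ)dτ} = F(s)/s with F(s) = 63/(s² + 81), so the result is (63/(s² + 81))/s = 63/(s(s² + 81))

Final answer: 63/(s(s² + 81))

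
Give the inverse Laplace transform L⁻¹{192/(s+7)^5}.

L⁻¹{n!/(s-a)^(n+1)} = t^n·e^(at) with n=4, a=-7. So L⁻¹{24/(s+7)^5} = t^4·e^(-7t), and L⁻¹{192/(s+7)^5} = (192/24)·t^4·e^(-7t) = 8·t^4·e^(-7t)

Final answer: 8·t^4·e^(-7t)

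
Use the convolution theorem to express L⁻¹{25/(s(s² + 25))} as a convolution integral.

25/(s(s² + 25)) = (1/s)·(25/(s² + 25)) = L{1}·L{5·sin(5t)}. So f(t) = 1*(5·sin(5t)) = ∫₀ᵗ 5·sin(5τ) dτ

Final answer: ∫₀ᵗ 5·sin(5τ) dτ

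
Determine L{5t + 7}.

L{5t + 7} = 5·L{t} + 7·L{1} = 5/s² + 7/s

Final answer: 5/s² + 7/s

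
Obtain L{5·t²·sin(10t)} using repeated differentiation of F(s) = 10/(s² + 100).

F(s) = 10/(s² + 100). F'(s) = -20s/(s² + 100)². F''(s) = -20(100 - 3s²)/(s² + 100)³ = (60s² - 2000)/(s² + 100)³. So L{t²·sin(10t)} = (-1)² F''(s) = (60s² - 2000)/(s² + 100)³. Then L{5·t²·sin(10t)} = 5·(60s² - 2000)/(s² + 100)³ = (300s² - 10000)/(s² + 100)³

Final answer: (300s² - 10000)/(s² + 100)³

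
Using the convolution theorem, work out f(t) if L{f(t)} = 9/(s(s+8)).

9/(s(s+8)) = (9/s)·(1/(s+8)) = L{9}·L{e^(-8t)}. By convolution, f(t) = 9*e^(-8t) = ∫₀ᵗ 9·e^(-8τ) dτ = 9·(1 - e^(-8t))/8

Final answer: 9·(1 - e^(-8t))/8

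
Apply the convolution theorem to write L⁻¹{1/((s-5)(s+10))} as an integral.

1/((s-5)(s+10)) = (1/(s-5))·(1/(s+10)) = L{e^(5t)}·L{e^(-10t)}. So f(t) = e^(5t)*e^(-10t) = ∫₀ᵗ e^(5τ)·e^(-10(t-τ)) dτ

Final answer: ∫₀ᵗ e^(5τ)·e^(-10(t-τ)) dτ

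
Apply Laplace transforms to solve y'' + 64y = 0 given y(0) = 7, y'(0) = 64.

L{y''} + 64L{y} = 0. s²Y - 7s - 64 + 64Y = 0. Y(s² + 64) = 7s + 64. Y = (7s + 64)/(s² + 64). Inverting: y(t) = 7cos(8t) + 8sin(8t)

Final answer: y(t) = 7cos(8t) + 8sin(8t)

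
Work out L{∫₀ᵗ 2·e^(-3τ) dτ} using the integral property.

L{∫₀ᵗ f(τ)dτ} = F(s)/s with F(s) = 2/(s+3), so L{∫₀ᵗ 2·e^(-3τ) dτ} = 2/(s(s+3))

Final answer: 2/(s(s+3))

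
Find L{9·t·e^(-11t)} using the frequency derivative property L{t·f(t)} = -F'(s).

L{e^(-11t)} = 1/(s+11). By frequency derivative: L{t·e^(-11t)} = -d/ds[1/(s+11)] = -(-1)/(s+11)² = 1/(s+11)². Then L{9·t·e^(-11t)} = 9·1/(s+11)² = 9/(s+11)²

Final answer: 9/(s+11)²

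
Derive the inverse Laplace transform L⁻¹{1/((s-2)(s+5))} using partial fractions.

Decompose: A/(s-2) + B/(s+5). A = 1/7, B = -1/7. f(t) = (e^(2t) - e^(-5t))/7

Final answer: (e^(2t) - e^(-5t))/7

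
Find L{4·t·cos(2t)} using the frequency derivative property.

L{cos(2t)} = s/(s² + 4). Derivative: d/ds[s/(s² + 4)] = [(s² + 4) - s·2s]/(s² + 4)² = (4 - s²)/(s² + 4)². So L{t·cos(2t)} = -F'(s) = (s² - 4)/(s² + 4)². Then L{4·t·cos(2t)} = 4·(s² - 4)/(s² + 4)²

Final answer: 4·(s² - 4)/(s² + 4)²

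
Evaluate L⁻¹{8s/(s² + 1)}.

This is the form c·s/(s² + a²) with a = 1, c = 8. L⁻¹ = 8·cos(t)

Final answer: 8·cos(t)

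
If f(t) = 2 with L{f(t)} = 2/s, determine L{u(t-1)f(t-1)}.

Time shift theorem: L{u(t-a)f(t-a)} = e^(-as)F(s). Here a=1, F(s) = 2/s, so L{u(t-1)f(t-1)} = e^(-s)·2/s

Final answer: e^(-s)·2/s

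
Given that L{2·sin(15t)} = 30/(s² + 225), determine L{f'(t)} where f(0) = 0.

L{f'(t)} = s·F(s) - f(0) = s·30/(s² + 225) - 0 = 30s/(s² + 225)

Final answer: 30s/(s² + 225)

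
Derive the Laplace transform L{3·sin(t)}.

L{sin(ωt)} = ω/(s² + ω²), so L{sin(t)} = 1/(s² + 1). Then L{3·sin(t)} = 3·1/(s² + 1) = 3/(s² + 1)

Final answer: 3/(s² + 1)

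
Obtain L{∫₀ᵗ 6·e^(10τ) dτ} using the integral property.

L{∫₀ᵗ f(τ)dτ} = F(s)/s with F(s) = 6/(s-10), so L{∫₀ᵗ 6·e^(10τ) dτ} = 6/(s(s-10))

Final answer: 6/(s(s-10))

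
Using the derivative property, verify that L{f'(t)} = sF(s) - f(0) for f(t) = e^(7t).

f'(t) = 7e^(7t). Direct: L{f'(t)} = 7/(s-7). Property: s·1/(s-7) - 1 = (s - (s-7))/(s-7) = 7/(s-7). ✓

Final answer: 7/(s-7)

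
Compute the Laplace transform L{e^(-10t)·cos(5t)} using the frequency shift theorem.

Frequency shift: L{e^(at)f(t)} = F(s-a). L{e^(-10t)·cos(5t)} = (s+10)/((s+10)² + 25)

Final answer: (s+10)/((s+10)² + 25)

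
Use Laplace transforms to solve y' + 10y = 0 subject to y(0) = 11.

L{y'} + 10L{y} = 0. sY - 11 + 10Y = 0. Y(s+10) = 11. Y = 11/(s+10)

Final answer: y(t) = 11e^(-10t)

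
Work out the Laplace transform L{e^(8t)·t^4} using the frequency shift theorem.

L{e^(at)·t^n} = n!/(s-a)^(n+1), so L{e^(8t)·t^4} = 24/(s-8)^5

Final answer: 24/(s-8)^5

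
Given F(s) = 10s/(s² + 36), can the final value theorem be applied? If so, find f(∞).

The final value theorem requires all poles of sF(s) in the left half-plane. sF(s) = 10s²/(s² + 36) has poles at s = ±6i (imaginary axis). Theorem does NOT apply (oscillatory system).

Final answer: Not applicable (oscillatory)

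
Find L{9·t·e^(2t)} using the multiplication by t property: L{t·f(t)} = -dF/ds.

Using L{t^n·e^(at)} = n!/(s-a)^(n+1), L{t·e^(2t)} = 1/(s-2)^2, so L{9·t·e^(2t)} = 9·1/(s-2)^2 = 9/(s-2)^2

Final answer: 9/(s-2)^2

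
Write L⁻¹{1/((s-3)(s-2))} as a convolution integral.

1/((s-3)(s-2)) = (1/(s-3))·(1/(s-2)) = L{e^(3t)}·L{e^(2t)}. So f(t) = e^(3t)*e^(2t) = ∫₀ᵗ e^(3τ)·e^(2(t-τ)) dτ

Final answer: ∫₀ᵗ e^(3τ)·e^(2(t-τ)) dτ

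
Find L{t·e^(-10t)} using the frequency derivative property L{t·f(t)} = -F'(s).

L{e^(-10t)} = 1/(s+10). By frequency derivative: L{t·e^(-10t)} = -d/ds[1/(s+10)] = -(-1)/(s+10)² = 1/(s+10)²

Final answer: 1/(s+10)²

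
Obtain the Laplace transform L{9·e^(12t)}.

L{e^(at)} = 1/(s-a), so L{e^(12t)} = 1/(s-12). Then L{9·e^(12t)} = 9/(s-12)

Final answer: 9/(s-12)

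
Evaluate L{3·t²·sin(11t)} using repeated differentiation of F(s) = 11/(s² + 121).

F(s) = 11/(s² + 121). F'(s) = -22s/(s² + 121)². F''(s) = -22(121 - 3s²)/(s² + 121)³ = (66s² - 2662)/(s² + 121)³. So L{t²·sin(11t)} = (-1)² F''(s) = (66s² - 2662)/(s² + 121)³. Then L{3·t²·sin(11t)} = 3·(66s² - 2662)/(s² + 121)³ = (198s² - 7986)/(s² + 121)³

Final answer: (198s² - 7986)/(s² + 121)³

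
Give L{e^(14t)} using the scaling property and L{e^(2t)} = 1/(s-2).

Using L{f(at)} = (1/a)F(s/a) with a=7 and f(t) = e^(2t): L{e^(14t)} = (1/7) · 1/((s/7)-2) = (1/7) · 7/(s-14) = 1/(s-14)

Final answer: 1/(s-14)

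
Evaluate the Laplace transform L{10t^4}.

L{10t^4} = 10 · L{t^4} = 10 · 24/s^5 = 240/s^5

Final answer: 240/s^5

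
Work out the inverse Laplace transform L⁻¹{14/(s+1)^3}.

L⁻¹{n!/(s-a)^(n+1)} = t^n·e^(at) with n=2, a=-1. So L⁻¹{2/(s+1)^3} = t^2·e^(-t), and L⁻¹{14/(s+1)^3} = (14/2)·t^2·e^(-t) = 7·t^2·e^(-t)

Final answer: 7·t^2·e^(-t)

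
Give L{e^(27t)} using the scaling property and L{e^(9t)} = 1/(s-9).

Using L{f(at)} = (1/a)F(s/a) with a=3 and f(t) = e^(9t): L{e^(27t)} = (1/3) · 1/((s/3)-9) = (1/3) · 3/(s-27) = 1/(s-27)

Final answer: 1/(s-27)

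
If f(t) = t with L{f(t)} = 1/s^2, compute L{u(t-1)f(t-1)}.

Time shift theorem: L{u(t-a)f(t-a)} = e^(-as)F(s). Here a=1, F(s) = 1/s^2, so L{u(t-1)f(t-1)} = e^(-s)·1/s^2

Final answer: e^(-s)·1/s^2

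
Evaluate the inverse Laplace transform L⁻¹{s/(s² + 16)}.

L⁻¹{s/(s² + 16)} = cos(4t)

Final answer: cos(4t)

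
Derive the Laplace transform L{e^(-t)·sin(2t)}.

L{e^(at)·sin(ωt)} = ω/((s-a)² + ω²), so L{e^(-t)·sin(2t)} = 2/((s+1)² + 4)

Final answer: 2/((s+1)² + 4)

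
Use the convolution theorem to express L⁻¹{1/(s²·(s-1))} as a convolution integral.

1/(s²·(s-1)) = (1/s^2)·(1/(s-1)) = L{t}·L{e^t}. So f(t) = t*e^t = ∫₀ᵗ τ·e^(t-τ) dτ

Final answer: ∫₀ᵗ τ·e^(t-τ) dτ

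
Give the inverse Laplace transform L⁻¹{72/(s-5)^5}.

L⁻¹{n!/(s-a)^(n+1)} = t^n·e^(at) with n=4, a=5. So L⁻¹{24/(s-5)^5} = t^4·e^(5t), and L⁻¹{72/(s-5)^5} = (72/24)·t^4·e^(5t) = 3·t^4·e^(5t)

Final answer: 3·t^4·e^(5t)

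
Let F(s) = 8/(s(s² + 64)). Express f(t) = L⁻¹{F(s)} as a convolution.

8/(s(s² + 64)) = (1/s)·(8/(s² + 64)) = L{1}·L{sin(8t)}. So f(t) = 1*(sin(8t)) = ∫₀ᵗ sin(8τ) dτ

Final answer: ∫₀ᵗ sin(8τ) dτ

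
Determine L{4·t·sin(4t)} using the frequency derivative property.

L{sin(4t)} = 4/(s² + 16). By L{t·f(t)} = -F'(s): -d/ds[4/(s² + 16)] = -(4)·(-2s)/(s² + 16)² = 8s/(s² + 16)². Then L{4·t·sin(4t)} = 4·8s/(s² + 16)² = 32s/(s² + 16)²

Final answer: 32s/(s² + 16)²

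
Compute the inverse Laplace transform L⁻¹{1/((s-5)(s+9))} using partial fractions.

Decompose: A/(s-5) + B/(s+9). A = 1/14, B = -1/14. f(t) = (e^(5t) - e^(-9t))/14

Final answer: (e^(5t) - e^(-9t))/14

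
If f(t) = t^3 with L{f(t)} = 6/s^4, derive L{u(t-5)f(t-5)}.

Time shift theorem: L{u(t-a)f(t-a)} = e^(-as)F(s). Here a=5, F(s) = 6/s^4, so L{u(t-5)f(t-5)} = e^(-5s)·6/s^4

Final answer: e^(-5s)·6/s^4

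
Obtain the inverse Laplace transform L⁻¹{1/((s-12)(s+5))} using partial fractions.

Decompose: A/(s-12) + B/(s+5). A = 1/17, B = -1/17. f(t) = (e^(12t) - e^(-5t))/17

Final answer: (e^(12t) - e^(-5t))/17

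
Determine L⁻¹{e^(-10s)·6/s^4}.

L⁻¹{6/s^4} = t^3. By the time shift theorem, L⁻¹{e^(-as)F(s)} = u(t-a)f(t-a) with a=10, so L⁻¹{e^(-10s)·6/s^4} = u(t-10)·(t-10)^3

Final answer: u(t-10)·(t-10)^3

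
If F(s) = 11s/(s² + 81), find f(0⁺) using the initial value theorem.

f(0⁺) = lim_{s→∞} s·11s/(s² + 81) = lim_{s→∞} 11s²/(s² + 81) = 11

Final answer: 11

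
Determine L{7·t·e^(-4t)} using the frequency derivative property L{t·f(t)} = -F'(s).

L{e^(-4t)} = 1/(s+4). By frequency derivative: L{t·e^(-4t)} = -d/ds[1/(s+4)] = -(-1)/(s+4)² = 1/(s+4)². Then L{7·t·e^(-4t)} = 7·1/(s+4)² = 7/(s+4)²

Final answer: 7/(s+4)²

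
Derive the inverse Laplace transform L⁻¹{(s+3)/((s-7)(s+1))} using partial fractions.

Using partial fractions, f(t) = (10e^(7t) - 2e^(-t))/8

Final answer: (10e^(7t) - 2e^(-t))/8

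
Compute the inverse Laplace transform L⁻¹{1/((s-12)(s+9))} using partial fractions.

Decompose: A/(s-12) + B/(s+9). A = 1/21, B = -1/21. f(t) = (e^(12t) - e^(-9t))/21

Final answer: (e^(12t) - e^(-9t))/21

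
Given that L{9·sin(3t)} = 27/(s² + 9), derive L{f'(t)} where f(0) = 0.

L{f'(t)} = s·F(s) - f(0) = s·27/(s² + 9) - 0 = 27s/(s² + 9)

Final answer: 27s/(s² + 9)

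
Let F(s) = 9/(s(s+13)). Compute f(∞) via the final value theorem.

f(∞) = lim_{s→0} s·9/(s(s+13)) = lim_{s→0} 9/(s+13) = 9/13 = 9/13

Final answer: 9/13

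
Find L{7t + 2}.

L{7t + 2} = 7·L{t} + 2·L{1} = 7/s² + 2/s

Final answer: 7/s² + 2/s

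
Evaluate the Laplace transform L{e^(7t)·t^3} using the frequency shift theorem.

L{e^(at)·t^n} = n!/(s-a)^(n+1), so L{e^(7t)·t^3} = 6/(s-7)^4

Final answer: 6/(s-7)^4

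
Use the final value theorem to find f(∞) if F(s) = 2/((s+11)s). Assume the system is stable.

f(∞) = lim_{s→0} sF(s) = lim_{s→0} 2/(s+11) = 2/11

Final answer: 2/11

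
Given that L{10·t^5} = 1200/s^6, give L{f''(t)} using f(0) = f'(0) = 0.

L{f''(t)} = s²F(s) - sf(0) - f'(0) = s²·1200/s^6 - 0 - 0 = 1200/s^4

Final answer: 1200/s^4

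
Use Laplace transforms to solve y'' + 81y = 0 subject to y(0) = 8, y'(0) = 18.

L{y''} + 81L{y} = 0. s²Y - 8s - 18 + 81Y = 0. Y(s² + 81) = 8s + 18. Y = (8s + 18)/(s² + 81). Inverting: y(t) = 8cos(9t) + 2sin(9t)

Final answer: y(t) = 8cos(9t) + 2sin(9t)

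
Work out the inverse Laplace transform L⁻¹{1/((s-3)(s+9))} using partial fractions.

Decompose: A/(s-3) + B/(s+9). A = 1/12, B = -1/12. f(t) = (e^(3t) - e^(-9t))/12

Final answer: (e^(3t) - e^(-9t))/12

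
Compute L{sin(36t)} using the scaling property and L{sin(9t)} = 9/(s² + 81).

Using L{f(at)} = (1/a)F(s/a) with a=4: L{sin(36t)} = (1/4) · 9/((s/4)² + 81) = (1/4) · 9·16/(s² + 1296) = 36/(s² + 1296)

Final answer: 36/(s² + 1296)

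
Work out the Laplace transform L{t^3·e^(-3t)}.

L{t^n·e^(at)} = n!/(s-a)^(n+1), so L{t^3·e^(-3t)} = 6/(s+3)^4

Final answer: 6/(s+3)^4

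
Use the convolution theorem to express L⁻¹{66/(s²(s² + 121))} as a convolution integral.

66/(s²(s² + 121)) = (1/s²)·(66/(s² + 121)) = L{t}·L{6·sin(11t)}. So f(t) = t*(6·sin(11t)) = ∫₀ᵗ 6τ·sin(11(t-τ)) dτ

Final answer: ∫₀ᵗ 6τ·sin(11(t-τ)) dτ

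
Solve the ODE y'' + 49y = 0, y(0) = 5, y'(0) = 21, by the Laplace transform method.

L{y''} + 49L{y} = 0. s²Y - 5s - 21 + 49Y = 0. Y(s² + 49) = 5s + 21. Y = (5s + 21)/(s² + 49). Inverting: y(t) = 5cos(7t) + 3sin(7t)

Final answer: y(t) = 5cos(7t) + 3sin(7t)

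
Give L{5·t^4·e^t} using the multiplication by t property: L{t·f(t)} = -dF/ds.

Using L{t^n·e^(at)} = n!/(s-a)^(n+1), L{t^4·e^t} = 24/(s-1)^5, so L{5·t^4·e^t} = 5·24/(s-1)^5 = 120/(s-1)^5

Final answer: 120/(s-1)^5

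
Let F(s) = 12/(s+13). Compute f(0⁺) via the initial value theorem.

f(0⁺) = lim_{s→∞} s·12/(s+13) = lim_{s→∞} 12s/(s+13) = 12

Final answer: 12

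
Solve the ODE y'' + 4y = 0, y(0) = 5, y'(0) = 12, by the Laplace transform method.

L{y''} + 4L{y} = 0. s²Y - 5s - 12 + 4Y = 0. Y(s² + 4) = 5s + 12. Y = (5s + 12)/(s² + 4). Inverting: y(t) = 5cos(2t) + 6sin(2t)

Final answer: y(t) = 5cos(2t) + 6sin(2t)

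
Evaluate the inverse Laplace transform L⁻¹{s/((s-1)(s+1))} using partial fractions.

Using partial fractions, f(t) = (e^t + e^(-t))/2

Final answer: (e^t + e^(-t))/2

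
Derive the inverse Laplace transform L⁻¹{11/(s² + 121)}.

L⁻¹{11/(s² + 121)} = sin(11t)

Final answer: sin(11t)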